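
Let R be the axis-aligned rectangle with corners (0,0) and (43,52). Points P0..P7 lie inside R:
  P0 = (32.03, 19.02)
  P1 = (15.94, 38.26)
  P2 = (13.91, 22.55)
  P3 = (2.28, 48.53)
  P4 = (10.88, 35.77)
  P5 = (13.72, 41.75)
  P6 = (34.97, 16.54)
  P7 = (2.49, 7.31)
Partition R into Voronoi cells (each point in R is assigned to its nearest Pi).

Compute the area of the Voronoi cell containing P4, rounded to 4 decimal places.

1. box [0,43]×[0,52]: [(0, 0) (43, 0) (43, 52) (0, 52)]
2. ⊥bis P4·P0 via (21.455,27.395): [(0, 0.3041) (40.9412, 52) (0, 52)]  |A|=1058.2477
3. ⊥bis P4·P1 via (13.41,37.015): [(0, 0.3041) (19.4129, 24.8164) (6.036, 52) (0, 52)]  |A|=583.8225
4. ⊥bis P4·P2 via (12.395,29.16): [(0, 26.3191) (16.7807, 30.1652) (6.036, 52) (0, 52)]  |A|=281.3694
5. ⊥bis P4·P3 via (6.58,42.15): [(0, 37.7152) (0, 26.3191) (16.7807, 30.1652) (9.8114, 44.3279)]  |A|=188.1384
6. ⊥bis P4·P5 via (12.3,38.76): [(5.9938, 41.7549) (0, 37.7152) (0, 26.3191) (16.7807, 30.1652) (12.6279, 38.6043)]  |A|=173.5898
7. ⊥bis P4·P6 via (22.925,26.155): [(5.9938, 41.7549) (0, 37.7152) (0, 26.3191) (16.7807, 30.1652) (12.6279, 38.6043)]  |A|=173.5898
8. ⊥bis P4·P7 via (6.685,21.54): [(5.9938, 41.7549) (0, 37.7152) (0, 26.3191) (16.7807, 30.1652) (12.6279, 38.6043)]  |A|=173.5898
9. canonical 5-gon: [(5.9938, 41.7549) (0, 37.7152) (0, 26.3191) (16.7807, 30.1652) (12.6279, 38.6043)]
10. shoelace: 173.5898

Area of P4's cell: 173.5898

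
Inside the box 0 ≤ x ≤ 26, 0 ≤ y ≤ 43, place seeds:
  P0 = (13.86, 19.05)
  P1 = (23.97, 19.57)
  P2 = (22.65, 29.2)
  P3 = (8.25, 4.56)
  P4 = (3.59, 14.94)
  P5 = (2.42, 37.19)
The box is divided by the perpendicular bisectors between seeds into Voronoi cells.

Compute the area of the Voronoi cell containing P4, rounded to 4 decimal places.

Area of P4's cell: 137.9406

1. box [0,26]×[0,43]: [(0, 0) (26, 0) (26, 43) (0, 43)]
2. ⊥bis P4·P0 via (8.725,16.995): [(0, 38.7969) (0, 0) (15.5263, 0)]  |A|=301.1862
3. ⊥bis P4·P1 via (13.78,17.255): [(0, 38.7969) (0, 0) (15.5263, 0)]  |A|=301.1862
4. ⊥bis P4·P2 via (13.12,22.07): [(0, 38.7969) (0, 0) (15.5263, 0)]  |A|=301.1862
5. ⊥bis P4·P3 via (5.92,9.75): [(10.7556, 11.9209) (0, 38.7969) (0, 7.0923)]  |A|=170.5015
6. ⊥bis P4·P5 via (3.005,26.065): [(10.7556, 11.9209) (5.0522, 26.1726) (0, 25.907) (0, 7.0923)]  |A|=137.9406
7. canonical 4-gon: [(10.7556, 11.9209) (5.0522, 26.1726) (0, 25.907) (0, 7.0923)]
8. shoelace: 137.9406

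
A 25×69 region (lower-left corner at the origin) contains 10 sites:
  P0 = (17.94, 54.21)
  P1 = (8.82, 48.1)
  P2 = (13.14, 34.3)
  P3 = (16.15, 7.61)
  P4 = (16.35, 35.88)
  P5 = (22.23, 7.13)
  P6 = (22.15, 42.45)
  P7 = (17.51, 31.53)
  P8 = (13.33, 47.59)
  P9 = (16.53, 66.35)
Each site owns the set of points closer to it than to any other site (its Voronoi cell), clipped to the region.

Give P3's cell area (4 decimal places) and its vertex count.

1. box [0,25]×[0,69]: [(0, 0) (25, 0) (25, 69) (0, 69)]
2. ⊥bis P3·P0 via (17.045,30.91): [(0, 31.5647) (0, 0) (25, 0) (25, 30.6044)]  |A|=777.1146
3. ⊥bis P3·P1 via (12.485,27.855): [(0, 25.5948) (0, 0) (25, 0) (25, 30.1206)]  |A|=696.4429
4. ⊥bis P3·P2 via (14.645,20.955): [(0, 19.3034) (0, 0) (25, 0) (25, 22.1228)]  |A|=517.8274
5. ⊥bis P3·P4 via (16.25,21.745): [(21.3313, 21.7091) (0, 19.3034) (0, 0) (25, 0) (25, 21.6831)]  |A|=517.0208
6. ⊥bis P3·P5 via (19.19,7.37): [(20.313, 21.5942) (0, 19.3034) (0, 0) (18.6082, 0)]  |A|=396.9688
7. ⊥bis P3·P6 via (19.15,25.03): [(20.313, 21.5942) (0, 19.3034) (0, 0) (18.6082, 0)]  |A|=396.9688
8. ⊥bis P3·P7 via (16.83,19.57): [(20.1383, 19.3819) (7.2126, 20.1168) (0, 19.3034) (0, 0) (18.6082, 0)]  |A|=382.6068
9. ⊥bis P3·P8 via (14.74,27.6): [(20.1383, 19.3819) (7.2126, 20.1168) (0, 19.3034) (0, 0) (18.6082, 0)]  |A|=382.6068
10. ⊥bis P3·P9 via (16.34,36.98): [(20.1383, 19.3819) (7.2126, 20.1168) (0, 19.3034) (0, 0) (18.6082, 0)]  |A|=382.6068
11. canonical 5-gon: [(20.1383, 19.3819) (7.2126, 20.1168) (0, 19.3034) (0, 0) (18.6082, 0)]
12. shoelace: 382.6068

Area of P3's cell: 382.6068 (5 vertices)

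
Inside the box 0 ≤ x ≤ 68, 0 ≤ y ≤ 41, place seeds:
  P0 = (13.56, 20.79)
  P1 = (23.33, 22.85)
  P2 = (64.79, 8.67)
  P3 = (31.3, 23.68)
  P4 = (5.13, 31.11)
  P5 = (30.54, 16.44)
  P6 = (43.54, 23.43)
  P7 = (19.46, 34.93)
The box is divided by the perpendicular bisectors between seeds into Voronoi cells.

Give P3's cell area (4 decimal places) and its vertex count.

1. box [0,68]×[0,41]: [(0, 0) (68, 0) (68, 41) (0, 41)]
2. ⊥bis P3·P0 via (22.43,22.235): [(26.0523, 0) (68, 0) (68, 41) (19.373, 41)]  |A|=1856.7815
3. ⊥bis P3·P1 via (27.315,23.265): [(29.7378, 0) (68, 0) (68, 41) (25.4681, 41)]  |A|=1656.2791
4. ⊥bis P3·P2 via (48.045,16.175): [(29.7378, 0) (40.7955, 0) (59.1714, 41) (25.4681, 41)]  |A|=917.6
5. ⊥bis P3·P4 via (18.215,27.395): [(29.7378, 0) (40.7955, 0) (59.1714, 41) (25.4681, 41)]  |A|=917.6
6. ⊥bis P3·P5 via (30.92,20.06): [(27.6126, 20.4072) (48.9385, 18.1686) (59.1714, 41) (25.4681, 41)]  |A|=601.9275
7. ⊥bis P3·P6 via (37.42,23.555): [(27.6126, 20.4072) (37.3349, 19.3866) (37.7763, 41) (25.4681, 41)]  |A|=232.0213
8. ⊥bis P3·P7 via (25.38,29.305): [(26.557, 30.5437) (27.6126, 20.4072) (37.3349, 19.3866) (37.7763, 41) (36.4922, 41)]  |A|=174.3854
9. canonical 5-gon: [(26.557, 30.5437) (27.6126, 20.4072) (37.3349, 19.3866) (37.7763, 41) (36.4922, 41)]
10. shoelace: 174.3854

Area of P3's cell: 174.3854 (5 vertices)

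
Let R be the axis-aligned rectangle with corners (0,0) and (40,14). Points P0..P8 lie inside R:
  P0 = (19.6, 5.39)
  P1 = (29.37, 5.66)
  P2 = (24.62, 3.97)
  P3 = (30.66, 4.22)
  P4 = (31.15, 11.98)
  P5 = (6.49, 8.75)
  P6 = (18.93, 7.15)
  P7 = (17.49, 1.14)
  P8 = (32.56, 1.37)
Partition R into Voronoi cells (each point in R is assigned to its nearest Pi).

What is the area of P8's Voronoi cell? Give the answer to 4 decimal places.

Area of P8's cell: 52.3623

1. box [0,40]×[0,14]: [(0, 0) (40, 0) (40, 14) (0, 14)]
2. ⊥bis P8·P0 via (26.08,3.38): [(25.0316, 0) (40, 0) (40, 14) (29.3742, 14)]  |A|=179.1598
3. ⊥bis P8·P1 via (30.965,3.515): [(26.2379, 0) (40, 0) (40, 10.2333)]  |A|=70.4159
4. ⊥bis P8·P2 via (28.59,2.67): [(28.1913, 1.4525) (27.7157, 0) (40, 0) (40, 10.2333)]  |A|=69.3427
5. ⊥bis P8·P3 via (31.61,2.795): [(27.799, 0.2543) (27.7157, 0) (40, 0) (40, 8.3883)]  |A|=52.7352
6. ⊥bis P8·P4 via (31.855,6.675): [(38.818, 7.6003) (27.799, 0.2543) (27.7157, 0) (40, 0) (40, 7.7574)]  |A|=52.3623
7. ⊥bis P8·P5 via (19.525,5.06): [(38.818, 7.6003) (27.799, 0.2543) (27.7157, 0) (40, 0) (40, 7.7574)]  |A|=52.3623
8. ⊥bis P8·P6 via (25.745,4.26): [(38.818, 7.6003) (27.799, 0.2543) (27.7157, 0) (40, 0) (40, 7.7574)]  |A|=52.3623
9. ⊥bis P8·P7 via (25.025,1.255): [(38.818, 7.6003) (27.799, 0.2543) (27.7157, 0) (40, 0) (40, 7.7574)]  |A|=52.3623
10. canonical 5-gon: [(38.818, 7.6003) (27.799, 0.2543) (27.7157, 0) (40, 0) (40, 7.7574)]
11. shoelace: 52.3623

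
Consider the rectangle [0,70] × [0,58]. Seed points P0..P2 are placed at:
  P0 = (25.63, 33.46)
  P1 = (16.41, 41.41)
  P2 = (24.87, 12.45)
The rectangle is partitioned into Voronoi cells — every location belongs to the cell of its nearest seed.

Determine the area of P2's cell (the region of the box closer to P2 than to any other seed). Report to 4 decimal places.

Area of P2's cell: 1568.7468

1. box [0,70]×[0,58]: [(0, 0) (70, 0) (70, 58) (0, 58)]
2. ⊥bis P2·P0 via (25.25,22.955): [(0, 23.8684) (0, 0) (70, 0) (70, 21.3362)]  |A|=1582.1618
3. ⊥bis P2·P1 via (20.64,26.93): [(9.0401, 23.5414) (0, 20.9005) (0, 0) (70, 0) (70, 21.3362)]  |A|=1568.7468
4. canonical 5-gon: [(9.0401, 23.5414) (0, 20.9005) (0, 0) (70, 0) (70, 21.3362)]
5. shoelace: 1568.7468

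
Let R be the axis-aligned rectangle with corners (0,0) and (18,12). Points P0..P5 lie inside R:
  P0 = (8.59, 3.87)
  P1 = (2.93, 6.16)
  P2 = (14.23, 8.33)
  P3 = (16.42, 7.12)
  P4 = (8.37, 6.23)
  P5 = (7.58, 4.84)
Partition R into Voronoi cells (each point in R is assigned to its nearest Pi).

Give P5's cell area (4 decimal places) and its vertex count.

1. box [0,18]×[0,12]: [(0, 0) (18, 0) (18, 12) (0, 12)]
2. ⊥bis P5·P0 via (8.085,4.355): [(0, 0) (3.9025, 0) (15.4272, 12) (0, 12)]  |A|=115.9782
3. ⊥bis P5·P1 via (5.255,5.5): [(3.6937, 0) (3.9025, 0) (15.4272, 12) (7.1002, 12)]  |A|=51.215
4. ⊥bis P5·P2 via (10.905,6.585): [(3.6937, 0) (3.9025, 0) (10.6653, 7.0417) (8.0631, 12) (7.1002, 12)]  |A|=32.9584
5. ⊥bis P5·P3 via (12,5.98): [(3.6937, 0) (3.9025, 0) (10.6653, 7.0417) (8.0631, 12) (7.1002, 12)]  |A|=32.9584
6. ⊥bis P5·P4 via (7.975,5.535): [(5.6414, 6.8613) (3.6937, 0) (3.9025, 0) (8.7793, 5.0779)]  |A|=13.0316
7. canonical 4-gon: [(5.6414, 6.8613) (3.6937, 0) (3.9025, 0) (8.7793, 5.0779)]
8. shoelace: 13.0316

Area of P5's cell: 13.0316 (4 vertices)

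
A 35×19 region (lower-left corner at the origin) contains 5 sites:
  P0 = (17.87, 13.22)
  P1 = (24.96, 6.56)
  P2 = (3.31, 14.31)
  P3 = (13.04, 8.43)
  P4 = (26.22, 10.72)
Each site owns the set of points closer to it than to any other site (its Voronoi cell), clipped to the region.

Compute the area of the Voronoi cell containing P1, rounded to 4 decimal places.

Area of P1's cell: 131.7875

1. box [0,35]×[0,19]: [(0, 0) (35, 0) (35, 19) (0, 19)]
2. ⊥bis P1·P0 via (21.415,9.89): [(12.1248, 0) (35, 0) (35, 19) (29.9725, 19)]  |A|=265.0756
3. ⊥bis P1·P2 via (14.135,10.435): [(12.1248, 0) (35, 0) (35, 19) (29.9725, 19)]  |A|=265.0756
4. ⊥bis P1·P3 via (19,7.495): [(18.9669, 7.2838) (17.8242, 0) (35, 0) (35, 19) (29.9725, 19)]  |A|=244.319
5. ⊥bis P1·P4 via (25.59,8.64): [(21.4256, 9.9013) (18.9669, 7.2838) (17.8242, 0) (35, 0) (35, 5.7899)]  |A|=131.7875
6. canonical 5-gon: [(21.4256, 9.9013) (18.9669, 7.2838) (17.8242, 0) (35, 0) (35, 5.7899)]
7. shoelace: 131.7875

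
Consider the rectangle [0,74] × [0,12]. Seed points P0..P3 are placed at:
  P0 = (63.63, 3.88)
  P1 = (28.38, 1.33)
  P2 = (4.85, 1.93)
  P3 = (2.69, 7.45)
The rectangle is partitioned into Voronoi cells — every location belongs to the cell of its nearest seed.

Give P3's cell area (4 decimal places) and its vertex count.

1. box [0,74]×[0,12]: [(0, 0) (74, 0) (74, 12) (0, 12)]
2. ⊥bis P3·P0 via (33.16,5.665): [(0, 0) (32.8281, 0) (33.5311, 12) (0, 12)]  |A|=398.1555
3. ⊥bis P3·P1 via (15.535,4.39): [(0, 0) (14.4892, 0) (17.3479, 12) (0, 12)]  |A|=191.0225
4. ⊥bis P3·P2 via (3.77,4.69): [(0, 3.2148) (16.8233, 9.7978) (17.3479, 12) (0, 12)]  |A|=92.9998
5. canonical 4-gon: [(0, 3.2148) (16.8233, 9.7978) (17.3479, 12) (0, 12)]
6. shoelace: 92.9998

Area of P3's cell: 92.9998 (4 vertices)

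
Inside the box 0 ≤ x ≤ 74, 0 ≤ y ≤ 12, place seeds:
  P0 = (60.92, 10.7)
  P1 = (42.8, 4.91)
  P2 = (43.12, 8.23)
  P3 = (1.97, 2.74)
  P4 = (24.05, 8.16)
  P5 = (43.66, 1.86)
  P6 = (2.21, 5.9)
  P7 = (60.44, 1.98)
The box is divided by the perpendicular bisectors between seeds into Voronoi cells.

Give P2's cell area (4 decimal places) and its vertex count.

Area of P2's cell: 100.0685 (6 vertices)

1. box [0,74]×[0,12]: [(0, 0) (74, 0) (74, 12) (0, 12)]
2. ⊥bis P2·P0 via (52.02,9.465): [(0, 0) (53.3334, 0) (51.6682, 12) (0, 12)]  |A|=630.0098
3. ⊥bis P2·P1 via (42.96,6.57): [(0, 10.7107) (52.55, 5.6457) (51.6682, 12) (0, 12)]  |A|=198.0344
4. ⊥bis P2·P3 via (22.545,5.485): [(22.1324, 8.5775) (52.55, 5.6457) (51.6682, 12) (21.6758, 12)]  |A|=146.674
5. ⊥bis P2·P4 via (33.585,8.195): [(33.5876, 7.4734) (52.55, 5.6457) (51.6682, 12) (33.571, 12)]  |A|=100.4005
6. ⊥bis P2·P5 via (43.39,5.045): [(33.5876, 7.4734) (51.5793, 5.7392) (52.5259, 5.8195) (51.6682, 12) (33.571, 12)]  |A|=100.3173
7. ⊥bis P2·P6 via (22.665,7.065): [(33.5876, 7.4734) (51.5793, 5.7392) (52.5259, 5.8195) (51.6682, 12) (33.571, 12)]  |A|=100.3173
8. ⊥bis P2·P7 via (51.78,5.105): [(33.5876, 7.4734) (51.5793, 5.7392) (52.0224, 5.7768) (52.3903, 6.7963) (51.6682, 12) (33.571, 12)]  |A|=100.0685
9. canonical 6-gon: [(33.5876, 7.4734) (51.5793, 5.7392) (52.0224, 5.7768) (52.3903, 6.7963) (51.6682, 12) (33.571, 12)]
10. shoelace: 100.0685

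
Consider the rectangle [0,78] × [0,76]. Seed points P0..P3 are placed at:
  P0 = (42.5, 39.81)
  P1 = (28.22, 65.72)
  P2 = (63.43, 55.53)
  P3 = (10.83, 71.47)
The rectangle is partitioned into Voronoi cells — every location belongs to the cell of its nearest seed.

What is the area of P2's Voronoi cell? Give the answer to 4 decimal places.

Area of P2's cell: 1261.8519

1. box [0,78]×[0,76]: [(0, 0) (78, 0) (78, 76) (0, 76)]
2. ⊥bis P2·P0 via (52.965,47.67): [(78, 14.3378) (78, 76) (31.687, 76)]  |A|=1427.8799
3. ⊥bis P2·P1 via (45.825,60.625): [(45.1046, 58.1356) (78, 14.3378) (78, 76) (50.2746, 76)]  |A|=1261.8519
4. ⊥bis P2·P3 via (37.13,63.5): [(45.1046, 58.1356) (78, 14.3378) (78, 76) (50.2746, 76)]  |A|=1261.8519
5. canonical 4-gon: [(45.1046, 58.1356) (78, 14.3378) (78, 76) (50.2746, 76)]
6. shoelace: 1261.8519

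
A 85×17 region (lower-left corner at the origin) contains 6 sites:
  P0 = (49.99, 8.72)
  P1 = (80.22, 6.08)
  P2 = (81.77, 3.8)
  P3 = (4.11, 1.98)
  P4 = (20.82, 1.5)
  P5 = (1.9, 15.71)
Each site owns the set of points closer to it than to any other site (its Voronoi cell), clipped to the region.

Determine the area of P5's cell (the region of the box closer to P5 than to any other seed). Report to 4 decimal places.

Area of P5's cell: 113.1423

1. box [0,85]×[0,17]: [(0, 0) (85, 0) (85, 17) (0, 17)]
2. ⊥bis P5·P0 via (25.945,12.215): [(0, 0) (24.1695, 0) (26.6405, 17) (0, 17)]  |A|=431.8853
3. ⊥bis P5·P1 via (41.06,10.895): [(0, 0) (24.1695, 0) (26.6405, 17) (0, 17)]  |A|=431.8853
4. ⊥bis P5·P2 via (41.835,9.755): [(0, 0) (24.1695, 0) (26.6405, 17) (0, 17)]  |A|=431.8853
5. ⊥bis P5·P3 via (3.005,8.845): [(0, 8.3613) (25.993, 12.5452) (26.6405, 17) (0, 17)]  |A|=171.612
6. ⊥bis P5·P4 via (11.36,8.605): [(0, 8.3613) (12.714, 10.4078) (17.6651, 17) (0, 17)]  |A|=113.1423
7. canonical 4-gon: [(0, 8.3613) (12.714, 10.4078) (17.6651, 17) (0, 17)]
8. shoelace: 113.1423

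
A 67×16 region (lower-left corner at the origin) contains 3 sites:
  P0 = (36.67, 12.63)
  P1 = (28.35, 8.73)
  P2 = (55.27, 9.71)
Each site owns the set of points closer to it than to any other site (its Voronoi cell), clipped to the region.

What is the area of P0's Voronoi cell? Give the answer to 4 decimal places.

1. box [0,67]×[0,16]: [(0, 0) (67, 0) (67, 16) (0, 16)]
2. ⊥bis P0·P1 via (32.51,10.68): [(37.5163, 0) (67, 0) (67, 16) (30.0163, 16)]  |A|=531.74
3. ⊥bis P0·P2 via (45.97,11.17): [(37.5163, 0) (44.2164, 0) (46.7283, 16) (30.0163, 16)]  |A|=187.2975
4. canonical 4-gon: [(37.5163, 0) (44.2164, 0) (46.7283, 16) (30.0163, 16)]
5. shoelace: 187.2975

Area of P0's cell: 187.2975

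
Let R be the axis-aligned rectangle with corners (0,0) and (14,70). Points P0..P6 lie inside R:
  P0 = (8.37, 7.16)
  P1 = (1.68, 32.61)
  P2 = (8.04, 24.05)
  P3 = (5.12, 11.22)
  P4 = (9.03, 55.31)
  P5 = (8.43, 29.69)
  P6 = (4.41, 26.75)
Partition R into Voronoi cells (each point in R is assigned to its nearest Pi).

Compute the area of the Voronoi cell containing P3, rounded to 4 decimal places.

1. box [0,14]×[0,70]: [(0, 0) (14, 0) (14, 70) (0, 70)]
2. ⊥bis P3·P0 via (6.745,9.19): [(0, 3.7907) (14, 14.9976) (14, 70) (0, 70)]  |A|=848.4822
3. ⊥bis P3·P1 via (3.4,21.915): [(0, 21.3682) (0, 3.7907) (14, 14.9976) (14, 23.6197)]  |A|=183.3977
4. ⊥bis P3·P2 via (6.58,17.635): [(0, 19.1326) (0, 3.7907) (14, 14.9976) (14, 15.9463)]  |A|=114.034
5. ⊥bis P3·P4 via (7.075,33.265): [(0, 19.1326) (0, 3.7907) (14, 14.9976) (14, 15.9463)]  |A|=114.034
6. ⊥bis P3·P5 via (6.775,20.455): [(0, 19.1326) (0, 3.7907) (14, 14.9976) (14, 15.9463)]  |A|=114.034
7. ⊥bis P3·P6 via (4.765,18.985): [(1.3369, 18.8283) (0, 18.7672) (0, 3.7907) (14, 14.9976) (14, 15.9463)]  |A|=113.7897
8. canonical 5-gon: [(1.3369, 18.8283) (0, 18.7672) (0, 3.7907) (14, 14.9976) (14, 15.9463)]
9. shoelace: 113.7897

Area of P3's cell: 113.7897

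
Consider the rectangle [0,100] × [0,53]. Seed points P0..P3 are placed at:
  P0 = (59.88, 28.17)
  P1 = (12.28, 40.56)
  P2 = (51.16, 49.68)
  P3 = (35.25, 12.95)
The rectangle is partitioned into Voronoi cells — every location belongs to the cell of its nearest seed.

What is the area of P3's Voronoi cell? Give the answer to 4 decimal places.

1. box [0,100]×[0,53]: [(0, 0) (100, 0) (100, 53) (0, 53)]
2. ⊥bis P3·P0 via (47.565,20.56): [(0, 0) (60.27, 0) (27.5188, 53) (0, 53)]  |A|=2326.4034
3. ⊥bis P3·P1 via (23.765,26.755): [(0, 6.9838) (0, 0) (60.27, 0) (36.9556, 37.7288)]  |A|=1266.0037
4. ⊥bis P3·P2 via (43.205,31.315): [(34.0255, 35.2912) (0, 6.9838) (0, 0) (60.27, 0) (40.0835, 32.6671)]  |A|=1254.7758
5. canonical 5-gon: [(34.0255, 35.2912) (0, 6.9838) (0, 0) (60.27, 0) (40.0835, 32.6671)]
6. shoelace: 1254.7758

Area of P3's cell: 1254.7758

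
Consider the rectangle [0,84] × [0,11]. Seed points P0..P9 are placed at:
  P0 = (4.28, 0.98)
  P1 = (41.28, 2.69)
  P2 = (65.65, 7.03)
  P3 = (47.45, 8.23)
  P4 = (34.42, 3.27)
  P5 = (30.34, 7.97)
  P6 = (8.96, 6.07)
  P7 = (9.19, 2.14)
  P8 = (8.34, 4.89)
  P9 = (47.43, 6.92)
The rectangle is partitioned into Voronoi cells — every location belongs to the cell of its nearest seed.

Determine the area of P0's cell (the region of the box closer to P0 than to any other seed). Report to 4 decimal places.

Area of P0's cell: 40.4963

1. box [0,84]×[0,11]: [(0, 0) (84, 0) (84, 11) (0, 11)]
2. ⊥bis P0·P1 via (22.78,1.835): [(0, 0) (22.8648, 0) (22.3564, 11) (0, 11)]  |A|=248.7168
3. ⊥bis P0·P2 via (34.965,4.005): [(0, 0) (22.8648, 0) (22.3564, 11) (0, 11)]  |A|=248.7168
4. ⊥bis P0·P3 via (25.865,4.605): [(0, 0) (22.8648, 0) (22.3564, 11) (0, 11)]  |A|=248.7168
5. ⊥bis P0·P4 via (19.35,2.125): [(0, 0) (19.5115, 0) (18.6757, 11) (0, 11)]  |A|=210.0293
6. ⊥bis P0·P5 via (17.31,4.475): [(0, 0) (18.5103, 0) (15.5598, 11) (0, 11)]  |A|=187.3857
7. ⊥bis P0·P6 via (6.62,3.525): [(0, 9.6118) (0, 0) (10.4538, 0)]  |A|=50.2398
8. ⊥bis P0·P7 via (6.735,1.56): [(6.1738, 3.9352) (0, 9.6118) (0, 0) (7.1036, 0)]  |A|=43.6478
9. ⊥bis P0·P8 via (6.31,2.935): [(6.4427, 2.7972) (0, 9.4871) (0, 0) (7.1036, 0)]  |A|=40.4963
10. ⊥bis P0·P9 via (25.855,3.95): [(6.4427, 2.7972) (0, 9.4871) (0, 0) (7.1036, 0)]  |A|=40.4963
11. canonical 4-gon: [(6.4427, 2.7972) (0, 9.4871) (0, 0) (7.1036, 0)]
12. shoelace: 40.4963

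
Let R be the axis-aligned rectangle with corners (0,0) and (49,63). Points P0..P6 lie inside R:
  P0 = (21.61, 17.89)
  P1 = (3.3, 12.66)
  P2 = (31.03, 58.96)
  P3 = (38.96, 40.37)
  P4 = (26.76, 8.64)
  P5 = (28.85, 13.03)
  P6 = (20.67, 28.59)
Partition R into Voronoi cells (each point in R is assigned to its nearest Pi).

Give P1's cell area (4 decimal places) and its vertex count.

1. box [0,49]×[0,63]: [(0, 0) (49, 0) (49, 63) (0, 63)]
2. ⊥bis P1·P0 via (12.455,15.275): [(0, 58.8794) (0, 0) (16.8181, 0)]  |A|=495.1197
3. ⊥bis P1·P2 via (17.165,35.81): [(4.4069, 43.4511) (0, 46.0905) (0, 0) (16.8181, 0)]  |A|=466.94
4. ⊥bis P1·P3 via (21.13,26.515): [(4.4069, 43.4511) (0, 46.0905) (0, 0) (16.8181, 0)]  |A|=466.94
5. ⊥bis P1·P4 via (15.03,10.65): [(14.5598, 7.9061) (4.4069, 43.4511) (0, 46.0905) (0, 0) (13.2051, 0)]  |A|=452.6575
6. ⊥bis P1·P5 via (16.075,12.845): [(14.5598, 7.9061) (4.4069, 43.4511) (0, 46.0905) (0, 0) (13.2051, 0)]  |A|=452.6575
7. ⊥bis P1·P6 via (11.985,20.625): [(14.5598, 7.9061) (10.4482, 22.3007) (0, 33.6934) (0, 0) (13.2051, 0)]  |A|=349.2629
8. canonical 5-gon: [(14.5598, 7.9061) (10.4482, 22.3007) (0, 33.6934) (0, 0) (13.2051, 0)]
9. shoelace: 349.2629

Area of P1's cell: 349.2629 (5 vertices)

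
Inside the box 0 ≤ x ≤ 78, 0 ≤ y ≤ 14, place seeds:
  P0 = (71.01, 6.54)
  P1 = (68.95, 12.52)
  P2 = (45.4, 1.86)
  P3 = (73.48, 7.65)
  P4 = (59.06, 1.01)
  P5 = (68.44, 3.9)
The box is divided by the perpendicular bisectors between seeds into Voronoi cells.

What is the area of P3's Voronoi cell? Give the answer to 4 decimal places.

Area of P3's cell: 67.0292

1. box [0,78]×[0,14]: [(0, 0) (78, 0) (78, 14) (0, 14)]
2. ⊥bis P3·P0 via (72.245,7.095): [(75.4334, 0) (78, 0) (78, 14) (69.1419, 14)]  |A|=79.9723
3. ⊥bis P3·P1 via (71.215,10.085): [(70.9938, 9.8792) (75.4334, 0) (78, 0) (78, 14) (75.4238, 14)]  |A|=67.0292
4. ⊥bis P3·P2 via (59.44,4.755): [(70.9938, 9.8792) (75.4334, 0) (78, 0) (78, 14) (75.4238, 14)]  |A|=67.0292
5. ⊥bis P3·P4 via (66.27,4.33): [(70.9938, 9.8792) (75.4334, 0) (78, 0) (78, 14) (75.4238, 14)]  |A|=67.0292
6. ⊥bis P3·P5 via (70.96,5.775): [(70.9938, 9.8792) (75.4334, 0) (78, 0) (78, 14) (75.4238, 14)]  |A|=67.0292
7. canonical 5-gon: [(70.9938, 9.8792) (75.4334, 0) (78, 0) (78, 14) (75.4238, 14)]
8. shoelace: 67.0292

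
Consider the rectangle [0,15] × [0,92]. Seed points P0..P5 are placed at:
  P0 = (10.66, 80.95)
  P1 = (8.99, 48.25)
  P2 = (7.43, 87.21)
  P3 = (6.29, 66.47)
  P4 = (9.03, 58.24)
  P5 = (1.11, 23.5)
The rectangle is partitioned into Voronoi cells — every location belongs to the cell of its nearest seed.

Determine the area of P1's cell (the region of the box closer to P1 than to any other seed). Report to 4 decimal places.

Area of P1's cell: 272.3413

1. box [0,15]×[0,92]: [(0, 0) (15, 0) (15, 92) (0, 92)]
2. ⊥bis P1·P0 via (9.825,64.6): [(0, 65.1018) (0, 0) (15, 0) (15, 64.3357)]  |A|=970.7811
3. ⊥bis P1·P2 via (8.21,67.73): [(0, 65.1018) (0, 0) (15, 0) (15, 64.3357)]  |A|=970.7811
4. ⊥bis P1·P3 via (7.64,57.36): [(0, 56.2278) (0, 0) (15, 0) (15, 58.4507)]  |A|=860.0888
5. ⊥bis P1·P4 via (9.01,53.245): [(0, 53.2811) (0, 0) (15, 0) (15, 53.221)]  |A|=798.7657
6. ⊥bis P1·P5 via (5.05,35.875): [(0, 53.2811) (0, 37.4828) (15, 32.7071) (15, 53.221)]  |A|=272.3413
7. canonical 4-gon: [(0, 53.2811) (0, 37.4828) (15, 32.7071) (15, 53.221)]
8. shoelace: 272.3413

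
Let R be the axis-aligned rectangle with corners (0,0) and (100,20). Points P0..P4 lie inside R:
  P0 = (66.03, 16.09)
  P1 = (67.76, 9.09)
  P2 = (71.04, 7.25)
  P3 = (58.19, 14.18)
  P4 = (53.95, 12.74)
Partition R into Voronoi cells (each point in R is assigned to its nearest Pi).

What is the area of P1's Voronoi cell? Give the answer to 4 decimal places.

Area of P1's cell: 102.6969

1. box [0,100]×[0,20]: [(0, 0) (100, 0) (100, 20) (0, 20)]
2. ⊥bis P1·P0 via (66.895,12.59): [(15.9528, 0) (100, 0) (100, 20) (96.8777, 20)]  |A|=871.6954
3. ⊥bis P1·P2 via (69.4,8.17): [(72.6818, 14.0202) (15.9528, 0) (64.8168, 0)]  |A|=342.5409
4. ⊥bis P1·P3 via (62.975,11.635): [(72.6818, 14.0202) (62.9665, 11.6191) (56.7867, 0) (64.8168, 0)]  |A|=105.3142
5. ⊥bis P1·P4 via (60.855,10.915): [(72.6818, 14.0202) (62.9665, 11.6191) (59.1392, 4.423) (57.9702, 0) (64.8168, 0)]  |A|=102.6969
6. canonical 5-gon: [(72.6818, 14.0202) (62.9665, 11.6191) (59.1392, 4.423) (57.9702, 0) (64.8168, 0)]
7. shoelace: 102.6969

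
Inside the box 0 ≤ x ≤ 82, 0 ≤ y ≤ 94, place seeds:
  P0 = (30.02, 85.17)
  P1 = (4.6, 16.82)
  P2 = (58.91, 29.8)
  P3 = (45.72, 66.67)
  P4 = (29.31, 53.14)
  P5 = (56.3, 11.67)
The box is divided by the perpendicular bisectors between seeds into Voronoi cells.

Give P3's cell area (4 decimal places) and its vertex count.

1. box [0,82]×[0,94]: [(0, 0) (82, 0) (82, 94) (0, 94)]
2. ⊥bis P3·P0 via (37.87,75.92): [(0, 43.7817) (0, 0) (82, 0) (82, 94) (59.1745, 94)]  |A|=6222.1789
3. ⊥bis P3·P1 via (25.16,41.745): [(11.1843, 53.2732) (75.7677, 0) (82, 0) (82, 94) (59.1745, 94)]  |A|=3959.1514
4. ⊥bis P3·P2 via (52.315,48.235): [(11.1843, 53.2732) (27.8866, 39.4959) (82, 58.8546) (82, 94) (59.1745, 94)]  |A|=2243.6644
5. ⊥bis P3·P4 via (37.515,59.905): [(29.8926, 69.15) (48.3163, 46.8045) (82, 58.8546) (82, 94) (59.1745, 94)]  |A|=1686.6187
6. ⊥bis P3·P5 via (51.01,39.17): [(29.8926, 69.15) (48.3163, 46.8045) (82, 58.8546) (82, 94) (59.1745, 94)]  |A|=1686.6187
7. canonical 5-gon: [(29.8926, 69.15) (48.3163, 46.8045) (82, 58.8546) (82, 94) (59.1745, 94)]
8. shoelace: 1686.6187

Area of P3's cell: 1686.6187 (5 vertices)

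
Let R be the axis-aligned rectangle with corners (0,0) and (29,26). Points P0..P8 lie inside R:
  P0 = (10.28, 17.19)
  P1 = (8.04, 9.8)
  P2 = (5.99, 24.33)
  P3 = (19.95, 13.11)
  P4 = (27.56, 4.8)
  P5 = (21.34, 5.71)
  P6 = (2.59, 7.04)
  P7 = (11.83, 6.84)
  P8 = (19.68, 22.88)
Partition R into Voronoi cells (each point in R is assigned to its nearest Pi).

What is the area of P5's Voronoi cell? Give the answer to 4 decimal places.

1. box [0,29]×[0,26]: [(0, 0) (29, 0) (29, 26) (0, 26)]
2. ⊥bis P5·P0 via (15.81,11.45): [(3.9252, 0) (29, 0) (29, 24.1574)]  |A|=302.8716
3. ⊥bis P5·P1 via (14.69,7.755): [(15.8331, 11.4723) (12.3052, 0) (29, 0) (29, 24.1574)]  |A|=254.8027
4. ⊥bis P5·P2 via (13.665,15.02): [(15.8331, 11.4723) (12.3052, 0) (29, 0) (29, 24.1574)]  |A|=254.8027
5. ⊥bis P5·P3 via (20.645,9.41): [(14.8651, 8.3243) (12.3052, 0) (29, 0) (29, 10.9794)]  |A|=147.0828
6. ⊥bis P5·P4 via (24.45,5.255): [(25.1826, 10.2623) (14.8651, 8.3243) (12.3052, 0) (23.6812, 0)]  |A|=98.8346
7. ⊥bis P5·P6 via (11.965,6.375): [(25.1826, 10.2623) (14.8651, 8.3243) (12.3052, 0) (23.6812, 0)]  |A|=98.8346
8. ⊥bis P5·P7 via (16.585,6.275): [(25.1826, 10.2623) (16.8733, 8.7015) (15.8394, 0) (23.6812, 0)]  |A|=75.5823
9. ⊥bis P5·P8 via (20.51,14.295): [(25.1826, 10.2623) (16.8733, 8.7015) (15.8394, 0) (23.6812, 0)]  |A|=75.5823
10. canonical 4-gon: [(25.1826, 10.2623) (16.8733, 8.7015) (15.8394, 0) (23.6812, 0)]
11. shoelace: 75.5823

Area of P5's cell: 75.5823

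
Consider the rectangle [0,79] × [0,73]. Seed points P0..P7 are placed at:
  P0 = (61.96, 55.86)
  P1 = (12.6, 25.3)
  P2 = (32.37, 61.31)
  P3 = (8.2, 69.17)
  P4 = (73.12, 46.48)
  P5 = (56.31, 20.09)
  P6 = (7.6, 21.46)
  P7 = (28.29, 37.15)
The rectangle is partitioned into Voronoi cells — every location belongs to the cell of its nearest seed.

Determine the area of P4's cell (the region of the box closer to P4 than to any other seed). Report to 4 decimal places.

1. box [0,79]×[0,73]: [(0, 0) (79, 0) (79, 73) (0, 73)]
2. ⊥bis P4·P0 via (67.54,51.17): [(24.5315, 0) (79, 0) (79, 64.8047)]  |A|=1764.907
3. ⊥bis P4·P1 via (42.86,35.89): [(46.3398, 25.9467) (55.4203, 0) (79, 0) (79, 64.8047)]  |A|=1364.1752
4. ⊥bis P4·P2 via (52.745,53.895): [(46.3398, 25.9467) (55.4203, 0) (79, 0) (79, 64.8047)]  |A|=1364.1752
5. ⊥bis P4·P3 via (40.66,57.825): [(46.3398, 25.9467) (55.4203, 0) (79, 0) (79, 64.8047)]  |A|=1364.1752
6. ⊥bis P4·P5 via (64.715,33.285): [(56.7643, 38.3495) (79, 24.1857) (79, 64.8047)]  |A|=451.596
7. ⊥bis P4·P6 via (40.36,33.97): [(56.7643, 38.3495) (79, 24.1857) (79, 64.8047)]  |A|=451.596
8. ⊥bis P4·P7 via (50.705,41.815): [(56.7643, 38.3495) (79, 24.1857) (79, 64.8047)]  |A|=451.596
9. canonical 3-gon: [(56.7643, 38.3495) (79, 24.1857) (79, 64.8047)]
10. shoelace: 451.596

Area of P4's cell: 451.5960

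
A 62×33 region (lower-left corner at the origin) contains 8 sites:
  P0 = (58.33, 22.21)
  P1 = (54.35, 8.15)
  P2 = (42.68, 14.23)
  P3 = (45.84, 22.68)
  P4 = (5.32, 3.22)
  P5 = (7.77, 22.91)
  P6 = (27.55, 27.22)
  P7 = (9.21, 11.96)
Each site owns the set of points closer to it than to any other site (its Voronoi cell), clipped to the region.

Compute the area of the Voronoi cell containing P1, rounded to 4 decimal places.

1. box [0,62]×[0,33]: [(0, 0) (62, 0) (62, 33) (0, 33)]
2. ⊥bis P1·P0 via (56.34,15.18): [(0, 31.1283) (0, 0) (62, 0) (62, 13.5778)]  |A|=1385.8896
3. ⊥bis P1·P2 via (48.515,11.19): [(51.3323, 16.5975) (42.6851, 0) (62, 0) (62, 13.5778)]  |A|=232.7121
4. ⊥bis P1·P3 via (50.095,15.415): [(51.8593, 16.4484) (50.989, 15.9386) (42.6851, 0) (62, 0) (62, 13.5778)]  |A|=232.5129
5. ⊥bis P1·P4 via (29.835,5.685): [(51.8593, 16.4484) (50.989, 15.9386) (42.6851, 0) (62, 0) (62, 13.5778)]  |A|=232.5129
6. ⊥bis P1·P5 via (31.06,15.53): [(51.8593, 16.4484) (50.989, 15.9386) (42.6851, 0) (62, 0) (62, 13.5778)]  |A|=232.5129
7. ⊥bis P1·P6 via (40.95,17.685): [(51.8593, 16.4484) (50.989, 15.9386) (42.6851, 0) (62, 0) (62, 13.5778)]  |A|=232.5129
8. ⊥bis P1·P7 via (31.78,10.055): [(51.8593, 16.4484) (50.989, 15.9386) (42.6851, 0) (62, 0) (62, 13.5778)]  |A|=232.5129
9. canonical 5-gon: [(51.8593, 16.4484) (50.989, 15.9386) (42.6851, 0) (62, 0) (62, 13.5778)]
10. shoelace: 232.5129

Area of P1's cell: 232.5129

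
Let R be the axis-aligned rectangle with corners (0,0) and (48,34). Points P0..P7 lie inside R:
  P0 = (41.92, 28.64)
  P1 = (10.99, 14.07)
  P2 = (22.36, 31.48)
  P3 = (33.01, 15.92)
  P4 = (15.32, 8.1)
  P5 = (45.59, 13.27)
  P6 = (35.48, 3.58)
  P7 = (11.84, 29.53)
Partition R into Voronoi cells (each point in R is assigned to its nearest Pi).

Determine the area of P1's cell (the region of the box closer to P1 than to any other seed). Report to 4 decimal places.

Area of P1's cell: 266.9600

1. box [0,48]×[0,34]: [(0, 0) (48, 0) (48, 34) (0, 34)]
2. ⊥bis P1·P0 via (26.455,21.355): [(0, 0) (36.5146, 0) (20.4984, 34) (0, 34)]  |A|=969.2204
3. ⊥bis P1·P2 via (16.675,22.775): [(0, 33.665) (0, 0) (36.5146, 0) (29.8344, 14.1809)]  |A|=761.0933
4. ⊥bis P1·P3 via (22,14.995): [(21.6176, 19.5472) (0, 33.665) (0, 0) (23.2598, 0)]  |A|=591.2088
5. ⊥bis P1·P4 via (13.155,11.085): [(21.8016, 17.3563) (21.6176, 19.5472) (0, 33.665) (0, 1.5438)]  |A|=372.5281
6. ⊥bis P1·P5 via (28.29,13.67): [(21.8016, 17.3563) (21.6176, 19.5472) (0, 33.665) (0, 1.5438)]  |A|=372.5281
7. ⊥bis P1·P6 via (23.235,8.825): [(21.8016, 17.3563) (21.6176, 19.5472) (0, 33.665) (0, 1.5438)]  |A|=372.5281
8. ⊥bis P1·P7 via (11.415,21.8): [(21.8016, 17.3563) (21.6176, 19.5472) (18.7887, 21.3946) (0, 22.4276) (0, 1.5438)]  |A|=266.96
9. canonical 5-gon: [(21.8016, 17.3563) (21.6176, 19.5472) (18.7887, 21.3946) (0, 22.4276) (0, 1.5438)]
10. shoelace: 266.96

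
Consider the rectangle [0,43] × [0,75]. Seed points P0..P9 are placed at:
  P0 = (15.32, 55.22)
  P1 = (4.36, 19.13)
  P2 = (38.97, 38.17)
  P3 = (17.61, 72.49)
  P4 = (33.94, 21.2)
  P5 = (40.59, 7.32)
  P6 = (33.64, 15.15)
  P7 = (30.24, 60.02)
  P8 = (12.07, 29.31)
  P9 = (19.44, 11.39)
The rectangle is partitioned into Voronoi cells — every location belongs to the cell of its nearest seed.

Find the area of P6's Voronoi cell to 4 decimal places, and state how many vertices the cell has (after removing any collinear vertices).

Area of P6's cell: 137.4271 (4 vertices)

1. box [0,43]×[0,75]: [(0, 0) (43, 0) (43, 75) (0, 75)]
2. ⊥bis P6·P0 via (24.48,35.185): [(0, 23.9927) (0, 0) (43, 0) (43, 43.6523)]  |A|=1454.3694
3. ⊥bis P6·P1 via (19,17.14): [(21.2522, 33.7093) (16.6702, 0) (43, 0) (43, 43.6523)]  |A|=918.4498
4. ⊥bis P6·P2 via (36.305,26.66): [(20.7826, 30.254) (16.6702, 0) (43, 0) (43, 25.1099)]  |A|=677.2297
5. ⊥bis P6·P3 via (25.625,43.82): [(20.7826, 30.254) (16.6702, 0) (43, 0) (43, 25.1099)]  |A|=677.2297
6. ⊥bis P6·P4 via (33.79,18.175): [(19.2388, 18.8965) (16.6702, 0) (43, 0) (43, 17.7183)]  |A|=459.2758
7. ⊥bis P6·P5 via (37.115,11.235): [(19.2388, 18.8965) (16.6702, 0) (24.4574, 0) (43, 16.4586) (43, 17.7183)]  |A|=306.6835
8. ⊥bis P6·P7 via (31.94,37.585): [(19.2388, 18.8965) (16.6702, 0) (24.4574, 0) (43, 16.4586) (43, 17.7183)]  |A|=306.6835
9. ⊥bis P6·P8 via (22.855,22.23): [(20.6217, 18.828) (18.8659, 16.1534) (16.6702, 0) (24.4574, 0) (43, 16.4586) (43, 17.7183)]  |A|=304.774
10. ⊥bis P6·P9 via (26.54,13.27): [(25.1275, 18.6045) (28.9888, 4.022) (43, 16.4586) (43, 17.7183)]  |A|=137.4271
11. canonical 4-gon: [(25.1275, 18.6045) (28.9888, 4.022) (43, 16.4586) (43, 17.7183)]
12. shoelace: 137.4271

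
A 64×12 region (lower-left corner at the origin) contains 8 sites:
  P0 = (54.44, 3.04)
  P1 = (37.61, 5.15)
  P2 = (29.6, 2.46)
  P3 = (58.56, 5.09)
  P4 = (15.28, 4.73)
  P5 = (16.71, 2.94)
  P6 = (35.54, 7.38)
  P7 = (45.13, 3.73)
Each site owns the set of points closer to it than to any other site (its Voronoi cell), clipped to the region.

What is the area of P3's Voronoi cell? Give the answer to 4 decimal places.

1. box [0,64]×[0,12]: [(0, 0) (64, 0) (64, 12) (0, 12)]
2. ⊥bis P3·P0 via (56.5,4.065): [(58.5226, 0) (64, 0) (64, 12) (52.5518, 12)]  |A|=101.5536
3. ⊥bis P3·P1 via (48.085,5.12): [(58.5226, 0) (64, 0) (64, 12) (52.5518, 12)]  |A|=101.5536
4. ⊥bis P3·P2 via (44.08,3.775): [(58.5226, 0) (64, 0) (64, 12) (52.5518, 12)]  |A|=101.5536
5. ⊥bis P3·P4 via (36.92,4.91): [(58.5226, 0) (64, 0) (64, 12) (52.5518, 12)]  |A|=101.5536
6. ⊥bis P3·P5 via (37.635,4.015): [(58.5226, 0) (64, 0) (64, 12) (52.5518, 12)]  |A|=101.5536
7. ⊥bis P3·P6 via (47.05,6.235): [(58.5226, 0) (64, 0) (64, 12) (52.5518, 12)]  |A|=101.5536
8. ⊥bis P3·P7 via (51.845,4.41): [(58.5226, 0) (64, 0) (64, 12) (52.5518, 12)]  |A|=101.5536
9. canonical 4-gon: [(58.5226, 0) (64, 0) (64, 12) (52.5518, 12)]
10. shoelace: 101.5536

Area of P3's cell: 101.5536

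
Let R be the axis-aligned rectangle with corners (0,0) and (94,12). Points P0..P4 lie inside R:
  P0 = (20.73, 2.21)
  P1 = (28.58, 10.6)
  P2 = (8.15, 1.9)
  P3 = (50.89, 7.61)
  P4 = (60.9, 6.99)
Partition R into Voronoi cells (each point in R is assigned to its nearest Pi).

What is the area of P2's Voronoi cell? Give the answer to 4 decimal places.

1. box [0,94]×[0,12]: [(0, 0) (94, 0) (94, 12) (0, 12)]
2. ⊥bis P2·P0 via (14.44,2.055): [(0, 0) (14.4906, 0) (14.1949, 12) (0, 12)]  |A|=172.1134
3. ⊥bis P2·P1 via (18.365,6.25): [(0, 0) (14.4906, 0) (14.1949, 12) (0, 12)]  |A|=172.1134
4. ⊥bis P2·P3 via (29.52,4.755): [(0, 0) (14.4906, 0) (14.1949, 12) (0, 12)]  |A|=172.1134
5. ⊥bis P2·P4 via (34.525,4.445): [(0, 0) (14.4906, 0) (14.1949, 12) (0, 12)]  |A|=172.1134
6. canonical 4-gon: [(0, 0) (14.4906, 0) (14.1949, 12) (0, 12)]
7. shoelace: 172.1134

Area of P2's cell: 172.1134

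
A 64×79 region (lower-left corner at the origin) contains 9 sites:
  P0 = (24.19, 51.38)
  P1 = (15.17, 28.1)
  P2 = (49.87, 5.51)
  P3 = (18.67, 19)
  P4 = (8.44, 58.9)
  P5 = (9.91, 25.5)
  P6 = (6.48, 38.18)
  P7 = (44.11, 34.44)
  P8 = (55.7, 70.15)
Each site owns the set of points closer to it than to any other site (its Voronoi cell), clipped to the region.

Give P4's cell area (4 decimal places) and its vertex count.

Area of P4's cell: 621.3049 (4 vertices)

1. box [0,64]×[0,79]: [(0, 0) (64, 0) (64, 79) (0, 79)]
2. ⊥bis P4·P0 via (16.315,55.14): [(0, 20.9696) (27.7072, 79) (0, 79)]  |A|=803.9298
3. ⊥bis P4·P1 via (11.805,43.5): [(0, 40.9205) (10.6353, 43.2444) (27.7072, 79) (0, 79)]  |A|=697.8375
4. ⊥bis P4·P2 via (29.155,32.205): [(0, 40.9205) (10.6353, 43.2444) (27.7072, 79) (0, 79)]  |A|=697.8375
5. ⊥bis P4·P3 via (13.555,38.95): [(0, 40.9205) (10.6353, 43.2444) (27.7072, 79) (0, 79)]  |A|=697.8375
6. ⊥bis P4·P5 via (9.175,42.2): [(0, 41.7962) (5.0183, 42.0171) (10.6353, 43.2444) (27.7072, 79) (0, 79)]  |A|=695.6403
7. ⊥bis P4·P6 via (7.46,48.54): [(0, 49.2457) (12.9173, 48.0238) (27.7072, 79) (0, 79)]  |A|=621.3049
8. ⊥bis P4·P7 via (26.275,46.67): [(0, 49.2457) (12.9173, 48.0238) (27.7072, 79) (0, 79)]  |A|=621.3049
9. ⊥bis P4·P8 via (32.07,64.525): [(0, 49.2457) (12.9173, 48.0238) (27.7072, 79) (0, 79)]  |A|=621.3049
10. canonical 4-gon: [(0, 49.2457) (12.9173, 48.0238) (27.7072, 79) (0, 79)]
11. shoelace: 621.3049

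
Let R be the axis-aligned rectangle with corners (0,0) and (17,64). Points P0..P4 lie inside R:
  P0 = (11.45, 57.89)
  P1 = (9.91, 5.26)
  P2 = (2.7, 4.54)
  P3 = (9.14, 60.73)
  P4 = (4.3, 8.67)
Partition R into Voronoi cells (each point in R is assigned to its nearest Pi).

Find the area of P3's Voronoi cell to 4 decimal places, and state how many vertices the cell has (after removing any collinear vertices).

1. box [0,17]×[0,64]: [(0, 0) (17, 0) (17, 64) (0, 64)]
2. ⊥bis P3·P0 via (10.295,59.31): [(0, 50.9362) (16.0611, 64) (0, 64)]  |A|=104.9088
3. ⊥bis P3·P1 via (9.525,32.995): [(0, 50.9362) (16.0611, 64) (0, 64)]  |A|=104.9088
4. ⊥bis P3·P2 via (5.92,32.635): [(0, 50.9362) (16.0611, 64) (0, 64)]  |A|=104.9088
5. ⊥bis P3·P4 via (6.72,34.7): [(0, 50.9362) (16.0611, 64) (0, 64)]  |A|=104.9088
6. canonical 3-gon: [(0, 50.9362) (16.0611, 64) (0, 64)]
7. shoelace: 104.9088

Area of P3's cell: 104.9088 (3 vertices)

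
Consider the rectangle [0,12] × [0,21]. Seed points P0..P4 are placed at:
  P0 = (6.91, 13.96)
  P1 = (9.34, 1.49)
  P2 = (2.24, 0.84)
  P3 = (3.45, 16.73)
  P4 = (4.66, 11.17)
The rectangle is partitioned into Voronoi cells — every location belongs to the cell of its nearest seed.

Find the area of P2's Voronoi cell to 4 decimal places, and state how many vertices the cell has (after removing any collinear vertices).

1. box [0,12]×[0,21]: [(0, 0) (12, 0) (12, 21) (0, 21)]
2. ⊥bis P2·P0 via (4.575,7.4): [(0, 9.0284) (0, 0) (12, 0) (12, 4.7571)]  |A|=82.7133
3. ⊥bis P2·P1 via (5.79,1.165): [(5.2409, 7.163) (0, 9.0284) (0, 0) (5.8967, 0)]  |A|=44.7774
4. ⊥bis P2·P3 via (2.845,8.785): [(5.2409, 7.163) (0.0958, 8.9943) (0, 9.0016) (0, 0) (5.8967, 0)]  |A|=44.7761
5. ⊥bis P2·P4 via (3.45,6.005): [(5.3885, 5.5509) (0, 6.8132) (0, 0) (5.8967, 0)]  |A|=34.7223
6. canonical 4-gon: [(5.3885, 5.5509) (0, 6.8132) (0, 0) (5.8967, 0)]
7. shoelace: 34.7223

Area of P2's cell: 34.7223 (4 vertices)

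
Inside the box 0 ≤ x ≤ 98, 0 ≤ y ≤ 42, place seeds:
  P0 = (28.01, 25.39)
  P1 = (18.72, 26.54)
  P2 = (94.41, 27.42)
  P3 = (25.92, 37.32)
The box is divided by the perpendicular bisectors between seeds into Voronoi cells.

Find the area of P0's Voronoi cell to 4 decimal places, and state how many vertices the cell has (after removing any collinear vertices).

1. box [0,98]×[0,42]: [(0, 0) (98, 0) (98, 42) (0, 42)]
2. ⊥bis P0·P1 via (23.365,25.965): [(20.1508, 0) (98, 0) (98, 42) (25.35, 42)]  |A|=3160.4837
3. ⊥bis P0·P2 via (61.21,26.405): [(20.1508, 0) (62.0173, 0) (60.7332, 42) (25.35, 42)]  |A|=1622.2439
4. ⊥bis P0·P3 via (26.965,31.355): [(23.9672, 30.8298) (20.1508, 0) (62.0173, 0) (60.877, 37.296)]  |A|=1337.3484
5. canonical 4-gon: [(23.9672, 30.8298) (20.1508, 0) (62.0173, 0) (60.877, 37.296)]
6. shoelace: 1337.3484

Area of P0's cell: 1337.3484 (4 vertices)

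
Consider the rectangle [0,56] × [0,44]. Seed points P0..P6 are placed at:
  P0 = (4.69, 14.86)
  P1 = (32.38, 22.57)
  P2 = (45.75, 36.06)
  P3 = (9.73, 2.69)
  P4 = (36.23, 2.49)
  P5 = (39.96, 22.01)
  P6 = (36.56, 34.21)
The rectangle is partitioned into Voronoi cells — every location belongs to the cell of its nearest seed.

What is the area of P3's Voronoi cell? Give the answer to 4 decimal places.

1. box [0,56]×[0,44]: [(0, 0) (56, 0) (56, 44) (0, 44)]
2. ⊥bis P3·P0 via (7.21,8.775): [(0, 5.7891) (0, 0) (56, 0) (56, 28.9806)]  |A|=973.5503
3. ⊥bis P3·P1 via (21.055,12.63): [(19.8457, 14.0078) (0, 5.7891) (0, 0) (32.1404, 0)]  |A|=282.5532
4. ⊥bis P3·P2 via (27.74,19.375): [(19.8457, 14.0078) (0, 5.7891) (0, 0) (32.1404, 0)]  |A|=282.5532
5. ⊥bis P3·P4 via (22.98,2.59): [(23.0387, 10.3699) (19.8457, 14.0078) (0, 5.7891) (0, 0) (22.9605, 0)]  |A|=234.9557
6. ⊥bis P3·P5 via (24.845,12.35): [(23.0387, 10.3699) (19.8457, 14.0078) (0, 5.7891) (0, 0) (22.9605, 0)]  |A|=234.9557
7. ⊥bis P3·P6 via (23.145,18.45): [(23.0387, 10.3699) (19.8457, 14.0078) (0, 5.7891) (0, 0) (22.9605, 0)]  |A|=234.9557
8. canonical 5-gon: [(23.0387, 10.3699) (19.8457, 14.0078) (0, 5.7891) (0, 0) (22.9605, 0)]
9. shoelace: 234.9557

Area of P3's cell: 234.9557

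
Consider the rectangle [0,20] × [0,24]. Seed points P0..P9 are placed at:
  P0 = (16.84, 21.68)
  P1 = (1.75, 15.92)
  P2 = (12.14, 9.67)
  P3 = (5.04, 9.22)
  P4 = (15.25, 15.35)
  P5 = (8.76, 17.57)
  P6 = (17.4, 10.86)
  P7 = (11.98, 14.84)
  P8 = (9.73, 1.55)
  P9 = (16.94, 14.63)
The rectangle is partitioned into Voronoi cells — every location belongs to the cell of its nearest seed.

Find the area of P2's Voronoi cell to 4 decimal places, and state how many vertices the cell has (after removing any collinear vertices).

1. box [0,20]×[0,24]: [(0, 0) (20, 0) (20, 24) (0, 24)]
2. ⊥bis P2·P0 via (14.49,15.675): [(0, 21.3455) (0, 0) (20, 0) (20, 13.5187)]  |A|=348.6424
3. ⊥bis P2·P1 via (6.945,12.795): [(9.785, 17.5162) (0, 1.2496) (0, 0) (20, 0) (20, 13.5187)]  |A|=250.323
4. ⊥bis P2·P3 via (8.59,9.445): [(9.785, 17.5162) (8.2411, 14.9497) (9.1886, 0) (20, 0) (20, 13.5187)]  |A|=176.4904
5. ⊥bis P2·P4 via (13.695,12.51): [(8.4884, 15.3608) (8.2411, 14.9497) (9.1886, 0) (20, 0) (20, 9.0578)]  |A|=137.2137
6. ⊥bis P2·P5 via (10.45,13.62): [(11.1336, 13.9125) (8.3815, 12.735) (9.1886, 0) (20, 0) (20, 9.0578)]  |A|=133.3607
7. ⊥bis P2·P6 via (14.77,10.265): [(14.3423, 12.1556) (11.1336, 13.9125) (8.3815, 12.735) (9.1886, 0) (17.0923, 0)]  |A|=90.0651
8. ⊥bis P2·P7 via (12.06,12.255): [(14.3423, 12.1556) (14.0483, 12.3165) (8.419, 12.1423) (9.1886, 0) (17.0923, 0)]  |A|=84.4816
9. ⊥bis P2·P8 via (10.935,5.61): [(16.175, 4.0548) (14.3423, 12.1556) (14.0483, 12.3165) (8.419, 12.1423) (8.7928, 6.2458)]  |A|=45.8375
10. ⊥bis P2·P9 via (14.54,12.15): [(16.175, 4.0548) (14.3423, 12.1556) (14.0483, 12.3165) (8.419, 12.1423) (8.7928, 6.2458)]  |A|=45.8375
11. canonical 5-gon: [(16.175, 4.0548) (14.3423, 12.1556) (14.0483, 12.3165) (8.419, 12.1423) (8.7928, 6.2458)]
12. shoelace: 45.8375

Area of P2's cell: 45.8375 (5 vertices)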